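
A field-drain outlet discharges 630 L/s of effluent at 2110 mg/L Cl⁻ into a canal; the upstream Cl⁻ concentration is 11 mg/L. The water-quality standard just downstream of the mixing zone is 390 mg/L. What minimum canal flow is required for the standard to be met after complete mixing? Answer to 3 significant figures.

Set C_mix = 390: (Q·11.00 + 630.0·2110) / (Q + 630.0) = 390
→ Q = 630.0·(2110 − 390)/(390 − 11.00) = 2859 L/s.

2860 L/s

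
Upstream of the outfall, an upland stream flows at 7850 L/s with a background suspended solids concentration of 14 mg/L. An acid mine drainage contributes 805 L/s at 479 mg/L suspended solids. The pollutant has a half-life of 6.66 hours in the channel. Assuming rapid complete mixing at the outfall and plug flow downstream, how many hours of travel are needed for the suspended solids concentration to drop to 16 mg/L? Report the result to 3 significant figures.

Mixed concentration C = ΣQC/ΣQ = (7850·14.00 + 805.0·479.0) / 8655 = 495500/8655 = 57.25 mg/L.
Half-life 6.66 h → k = ln 2 / 6.66 = 0.1041 h⁻¹ = 2.498 d⁻¹.
57.25·exp(−k·t) = 16 → t = ln(57.25/16)/k = 44100 s = 12.25 h.

12.2 h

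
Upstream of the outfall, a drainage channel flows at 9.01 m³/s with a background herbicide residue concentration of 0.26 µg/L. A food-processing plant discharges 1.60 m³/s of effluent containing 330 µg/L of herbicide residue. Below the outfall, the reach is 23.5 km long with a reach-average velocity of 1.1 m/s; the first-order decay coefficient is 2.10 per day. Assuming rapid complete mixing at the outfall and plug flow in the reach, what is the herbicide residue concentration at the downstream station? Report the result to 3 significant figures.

29.7 µg/L

After mixing, C = (9.010·0.2600 + 1.600·330.0) / 10.61 = 530.3/10.61 = 49.99 µg/L.
Travel time t = 23.5·1000 / 1.1 = 21360 s = 5.934 h.
Decay over the reach: 49.99·exp(−kt) = 49.99·0.5950 = 29.74 µg/L.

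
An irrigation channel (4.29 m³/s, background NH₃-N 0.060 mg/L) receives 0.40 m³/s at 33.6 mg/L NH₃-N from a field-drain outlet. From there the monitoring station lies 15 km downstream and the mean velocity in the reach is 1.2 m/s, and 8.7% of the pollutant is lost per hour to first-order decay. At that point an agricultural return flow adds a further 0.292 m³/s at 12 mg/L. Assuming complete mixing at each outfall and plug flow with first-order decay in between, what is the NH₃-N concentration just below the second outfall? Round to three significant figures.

2.71 mg/L

Mixed concentration C = ΣQC/ΣQ = (4.290·0.06000 + 0.4000·33.60) / 4.690 = 13.70/4.690 = 2.921 mg/L; combined flow 4.690 m³/s.
Travel time t = 15·1000 / 1.2 = 12500 s = 3.472 h.
8.7%/h lost → k = −ln(1 − 0.087) = 0.09102 h⁻¹.
First-order decay: C = 2.921·exp(−k·t) = 2.921·0.7290 = 2.129 mg/L.
Second outfall: C = (4.690·2.129 + 0.2920·12.00)/4.982 = 2.708 mg/L.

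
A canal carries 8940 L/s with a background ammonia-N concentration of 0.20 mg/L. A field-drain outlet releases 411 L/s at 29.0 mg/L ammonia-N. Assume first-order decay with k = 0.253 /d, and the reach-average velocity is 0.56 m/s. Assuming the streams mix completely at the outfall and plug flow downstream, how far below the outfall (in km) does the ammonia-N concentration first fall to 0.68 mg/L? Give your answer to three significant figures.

147 km

Mass balance: C = (8940·0.2000 + 411.0·29.00) / 9351 = 13710/9351 = 1.466 mg/L.
Set 1.466·exp(−k·t) = 0.68 → t = ln(1.466/0.68)/k = 262300 s = 72.86 h.
Distance = v·t = 0.56·262300 = 146900 m = 146.9 km.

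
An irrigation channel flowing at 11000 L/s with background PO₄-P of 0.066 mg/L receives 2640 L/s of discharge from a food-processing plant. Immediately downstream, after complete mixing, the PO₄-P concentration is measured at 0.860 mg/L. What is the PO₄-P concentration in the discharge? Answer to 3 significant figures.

4.17 mg/L

Mass balance: 11000·0.06600 + 2640·Cₑ = 13640·0.8600
→ Cₑ = (13640·0.8600 − 11000·0.06600) / 2640 = 4.168 mg/L.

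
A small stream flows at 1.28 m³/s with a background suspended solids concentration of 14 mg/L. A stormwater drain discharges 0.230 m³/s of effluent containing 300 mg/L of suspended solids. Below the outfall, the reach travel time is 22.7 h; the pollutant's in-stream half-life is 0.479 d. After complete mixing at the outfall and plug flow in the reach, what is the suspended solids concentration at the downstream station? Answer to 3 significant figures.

Conservation of mass: C = (1.280·14.00 + 0.2300·300.0) / 1.510 = 86.92/1.510 = 57.56 mg/L.
Half-life 0.479 d → k = ln 2 / 0.479 = 1.447 d⁻¹.
After decay, C = 57.56 × e^(−kt) = 57.56 × 0.2544 = 14.65 mg/L.

14.6 mg/L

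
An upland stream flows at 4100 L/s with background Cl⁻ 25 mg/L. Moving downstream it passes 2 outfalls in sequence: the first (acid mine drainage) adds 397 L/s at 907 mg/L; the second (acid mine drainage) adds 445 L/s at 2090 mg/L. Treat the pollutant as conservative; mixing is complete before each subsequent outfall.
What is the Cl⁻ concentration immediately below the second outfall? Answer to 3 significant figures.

282 mg/L

After outfall 1: Q = 4100 + 397.0 = 4497 L/s; C = (4100·25.00 + 397.0·907.0)/4497 = 102.9 mg/L.
After outfall 2: Q = 4497 + 445.0 = 4942 L/s; C = (4497·102.9 + 445.0·2090)/4942 = 281.8 mg/L.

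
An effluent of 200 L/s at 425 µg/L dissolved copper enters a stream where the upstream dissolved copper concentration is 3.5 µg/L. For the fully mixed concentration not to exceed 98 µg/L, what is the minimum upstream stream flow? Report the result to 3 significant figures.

692 L/s

Set C_mix = 98: (Q·3.500 + 200.0·425.0) / (Q + 200.0) = 98
→ Q = 200.0·(425.0 − 98)/(98 − 3.500) = 692.1 L/s.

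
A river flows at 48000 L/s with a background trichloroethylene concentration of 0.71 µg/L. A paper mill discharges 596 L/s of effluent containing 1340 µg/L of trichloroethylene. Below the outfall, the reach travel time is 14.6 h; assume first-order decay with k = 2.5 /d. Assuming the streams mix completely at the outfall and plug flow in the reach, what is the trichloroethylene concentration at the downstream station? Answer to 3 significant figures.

3.74 µg/L

Mass balance: C = (48000·0.7100 + 596.0·1340) / 48600 = 832700/48600 = 17.14 µg/L.
After decay, C = 17.14 × e^(−kt) = 17.14 × 0.2185 = 3.745 µg/L.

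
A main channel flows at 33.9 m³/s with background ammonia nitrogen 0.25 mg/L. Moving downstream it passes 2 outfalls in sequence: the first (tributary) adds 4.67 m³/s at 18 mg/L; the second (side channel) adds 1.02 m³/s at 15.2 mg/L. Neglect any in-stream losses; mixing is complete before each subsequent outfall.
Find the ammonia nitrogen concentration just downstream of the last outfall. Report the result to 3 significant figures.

2.73 mg/L

Below outfall 1: Q → 38.57 m³/s, C = (33.90·0.2500 + 4.670·18.00)/38.57 = 2.399 mg/L.
Below outfall 2: Q → 39.59 m³/s, C = (38.57·2.399 + 1.020·15.20)/39.59 = 2.729 mg/L.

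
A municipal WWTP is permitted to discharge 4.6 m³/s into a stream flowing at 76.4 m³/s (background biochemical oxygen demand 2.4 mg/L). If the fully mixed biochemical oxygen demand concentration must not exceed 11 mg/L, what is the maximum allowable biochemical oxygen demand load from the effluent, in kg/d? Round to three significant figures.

Mass balance at the limit: 76.40·2.400 + 4.600·Cₑ = 81.00·11 → Cₑ = 153.8 mg/L.
Load = 4.600 m³/s × 153.8 g/m³ × 86 400 s/d = 61140 kg/d.

61100 kg/d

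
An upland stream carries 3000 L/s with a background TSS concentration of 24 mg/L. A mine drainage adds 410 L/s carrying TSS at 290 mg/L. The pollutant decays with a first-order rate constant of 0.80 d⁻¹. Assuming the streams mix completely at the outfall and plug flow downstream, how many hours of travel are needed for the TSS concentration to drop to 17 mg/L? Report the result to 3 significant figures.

35.8 h

Conservation of mass: C = (3000·24.00 + 410.0·290.0) / 3410 = 190900/3410 = 55.98 mg/L.
55.98·exp(−k·t) = 17 → t = ln(55.98/17)/k = 128700 s = 35.75 h.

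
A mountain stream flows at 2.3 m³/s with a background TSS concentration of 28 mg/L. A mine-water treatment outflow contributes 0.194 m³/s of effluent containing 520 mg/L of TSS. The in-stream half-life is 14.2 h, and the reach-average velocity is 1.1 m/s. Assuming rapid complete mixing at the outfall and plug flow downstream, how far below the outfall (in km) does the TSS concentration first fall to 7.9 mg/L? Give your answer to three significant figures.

173 km

Flow-weighted average: C = (2.300·28.00 + 0.1940·520.0) / 2.494 = 165.3/2.494 = 66.27 mg/L.
Half-life 14.2 h → k = ln 2 / 14.2 = 0.04881 h⁻¹ = 1.172 d⁻¹.
Set 66.27·exp(−k·t) = 7.9 → t = ln(66.27/7.9)/k = 156900 s = 43.57 h.
Distance = v·t = 1.1·156900 = 172500 m = 172.5 km.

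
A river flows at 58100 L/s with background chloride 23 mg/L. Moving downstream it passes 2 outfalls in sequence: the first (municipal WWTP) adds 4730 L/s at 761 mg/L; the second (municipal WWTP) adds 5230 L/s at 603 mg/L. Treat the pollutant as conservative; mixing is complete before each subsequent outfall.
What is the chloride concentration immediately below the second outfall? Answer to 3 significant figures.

119 mg/L

After outfall 1: Q = 58100 + 4730 = 62830 L/s; C = (58100·23.00 + 4730·761.0)/62830 = 78.56 mg/L.
After outfall 2: Q = 62830 + 5230 = 68060 L/s; C = (62830·78.56 + 5230·603.0)/68060 = 118.9 mg/L.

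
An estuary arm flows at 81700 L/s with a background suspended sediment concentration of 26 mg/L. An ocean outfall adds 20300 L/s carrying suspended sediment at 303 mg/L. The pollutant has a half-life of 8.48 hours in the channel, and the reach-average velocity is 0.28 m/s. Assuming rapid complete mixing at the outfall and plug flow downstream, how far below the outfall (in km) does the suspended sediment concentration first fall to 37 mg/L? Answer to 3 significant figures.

9.68 km

After mixing, C = (81700·26.00 + 20300·303.0) / 102000 = 8275000/102000 = 81.13 mg/L.
Half-life 8.48 h → k = ln 2 / 8.48 = 0.08174 h⁻¹ = 1.962 d⁻¹.
Set 81.13·exp(−k·t) = 37 → t = ln(81.13/37)/k = 34580 s = 9.605 h.
Distance = v·t = 0.28·34580 = 9682 m = 9.682 km.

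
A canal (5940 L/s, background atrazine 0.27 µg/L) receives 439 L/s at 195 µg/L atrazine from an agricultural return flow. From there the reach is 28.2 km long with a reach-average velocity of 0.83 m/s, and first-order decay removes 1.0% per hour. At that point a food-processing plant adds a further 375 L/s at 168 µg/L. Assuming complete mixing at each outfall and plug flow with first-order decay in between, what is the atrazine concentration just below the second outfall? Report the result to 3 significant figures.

Mixed concentration C = ΣQC/ΣQ = (5940·0.2700 + 439.0·195.0) / 6379 = 87210/6379 = 13.67 µg/L; combined flow 6379 L/s.
Travel time t = 28.2·1000 / 0.83 = 33980 s = 9.438 h.
1.0%/h lost → k = −ln(1 − 0.01) = 0.01005 h⁻¹.
After decay, C = 13.67 × e^(−kt) = 13.67 × 0.9095 = 12.43 µg/L.
Second outfall: C = (6379·12.43 + 375.0·168.0)/6754 = 21.07 µg/L.

21.1 µg/L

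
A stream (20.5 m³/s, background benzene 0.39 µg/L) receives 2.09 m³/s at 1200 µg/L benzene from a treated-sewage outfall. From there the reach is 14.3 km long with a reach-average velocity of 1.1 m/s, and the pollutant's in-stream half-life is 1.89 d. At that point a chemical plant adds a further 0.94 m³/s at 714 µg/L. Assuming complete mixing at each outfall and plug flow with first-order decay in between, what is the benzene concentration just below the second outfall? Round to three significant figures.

After mixing, C = (20.50·0.3900 + 2.090·1200) / 22.59 = 2516/22.59 = 111.4 µg/L; combined flow 22.59 m³/s.
Travel time t = 14.3·1000 / 1.1 = 13000 s = 3.611 h.
Half-life 1.89 d → k = ln 2 / 1.89 = 0.3667 d⁻¹.
First-order decay: C = 111.4·exp(−k·t) = 111.4·0.9463 = 105.4 µg/L.
At the second outfall, C = (22.59·105.4 + 0.9400·714.0) / (22.59 + 0.9400) = 129.7 µg/L.

130 µg/L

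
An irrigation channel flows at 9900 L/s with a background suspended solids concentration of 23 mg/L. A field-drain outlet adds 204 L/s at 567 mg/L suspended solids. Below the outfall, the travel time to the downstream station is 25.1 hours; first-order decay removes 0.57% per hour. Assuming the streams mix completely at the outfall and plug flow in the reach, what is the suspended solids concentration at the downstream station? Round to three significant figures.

29.4 mg/L

Conservation of mass: C = (9900·23.00 + 204.0·567.0) / 10100 = 343400/10100 = 33.98 mg/L.
0.57%/h lost → k = −ln(1 − 0.0057) = 0.005716 h⁻¹.
Decay over the reach: 33.98·exp(−kt) = 33.98·0.8663 = 29.44 mg/L.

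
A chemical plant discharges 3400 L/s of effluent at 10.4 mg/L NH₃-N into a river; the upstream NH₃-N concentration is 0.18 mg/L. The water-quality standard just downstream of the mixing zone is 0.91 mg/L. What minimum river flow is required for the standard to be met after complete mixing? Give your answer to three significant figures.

44200 L/s

Set C_mix = 0.91: (Q·0.1800 + 3400·10.40) / (Q + 3400) = 0.91
→ Q = 3400·(10.40 − 0.91)/(0.91 − 0.1800) = 44200 L/s.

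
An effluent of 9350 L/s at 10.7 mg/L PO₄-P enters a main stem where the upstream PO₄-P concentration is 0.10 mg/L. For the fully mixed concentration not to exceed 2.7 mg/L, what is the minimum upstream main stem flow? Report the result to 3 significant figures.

28800 L/s

Set C_mix = 2.7: (Q·0.1000 + 9350·10.70) / (Q + 9350) = 2.7
→ Q = 9350·(10.70 − 2.7)/(2.7 − 0.1000) = 28770 L/s.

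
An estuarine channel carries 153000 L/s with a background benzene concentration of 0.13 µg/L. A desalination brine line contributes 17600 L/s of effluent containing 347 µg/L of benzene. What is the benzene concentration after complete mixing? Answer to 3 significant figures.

35.9 µg/L

After mixing, C = (153000·0.1300 + 17600·347.0) / 170600 = 6127000/170600 = 35.91 µg/L.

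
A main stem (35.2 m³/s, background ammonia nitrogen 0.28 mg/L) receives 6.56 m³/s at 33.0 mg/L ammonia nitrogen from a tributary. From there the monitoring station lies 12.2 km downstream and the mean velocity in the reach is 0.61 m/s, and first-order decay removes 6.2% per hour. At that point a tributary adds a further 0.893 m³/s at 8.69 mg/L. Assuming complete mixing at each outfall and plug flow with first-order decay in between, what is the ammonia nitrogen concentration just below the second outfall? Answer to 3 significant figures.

3.90 mg/L

Mixed concentration C = ΣQC/ΣQ = (35.20·0.2800 + 6.560·33.00) / 41.76 = 226.3/41.76 = 5.420 mg/L; combined flow 41.76 m³/s.
Travel time t = 12.2·1000 / 0.61 = 20000 s = 5.556 h.
6.2%/h lost → k = −ln(1 − 0.062) = 0.06401 h⁻¹.
First-order decay: C = 5.420·exp(−k·t) = 5.420·0.7008 = 3.798 mg/L.
At the second outfall, C = (41.76·3.798 + 0.8930·8.690) / (41.76 + 0.8930) = 3.901 mg/L.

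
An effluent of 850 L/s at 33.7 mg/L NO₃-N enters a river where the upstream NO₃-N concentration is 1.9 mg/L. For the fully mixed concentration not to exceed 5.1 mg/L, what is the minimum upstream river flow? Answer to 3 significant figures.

7600 L/s

Set C_mix = 5.1: (Q·1.900 + 850.0·33.70) / (Q + 850.0) = 5.1
→ Q = 850.0·(33.70 − 5.1)/(5.1 − 1.900) = 7597 L/s.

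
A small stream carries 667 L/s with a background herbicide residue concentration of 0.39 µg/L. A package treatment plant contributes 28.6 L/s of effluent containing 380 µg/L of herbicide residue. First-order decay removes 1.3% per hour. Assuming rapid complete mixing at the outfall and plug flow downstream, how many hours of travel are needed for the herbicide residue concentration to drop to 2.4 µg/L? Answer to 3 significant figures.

145 h

Flow-weighted average: C = (667.0·0.3900 + 28.60·380.0) / 695.6 = 11130/695.6 = 16.00 µg/L.
1.3%/h lost → k = −ln(1 − 0.013) = 0.01309 h⁻¹.
16.00·exp(−k·t) = 2.4 → t = ln(16.00/2.4)/k = 521900 s = 145.0 h.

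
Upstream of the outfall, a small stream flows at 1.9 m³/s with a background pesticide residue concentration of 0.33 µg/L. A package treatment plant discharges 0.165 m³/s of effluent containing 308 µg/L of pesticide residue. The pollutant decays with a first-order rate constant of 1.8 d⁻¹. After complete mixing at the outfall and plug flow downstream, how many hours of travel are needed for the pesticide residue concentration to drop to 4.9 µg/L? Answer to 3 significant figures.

Flow-weighted average: C = (1.900·0.3300 + 0.1650·308.0) / 2.065 = 51.45/2.065 = 24.91 µg/L.
24.91·exp(−k·t) = 4.9 → t = ln(24.91/4.9)/k = 78060 s = 21.68 h.

21.7 h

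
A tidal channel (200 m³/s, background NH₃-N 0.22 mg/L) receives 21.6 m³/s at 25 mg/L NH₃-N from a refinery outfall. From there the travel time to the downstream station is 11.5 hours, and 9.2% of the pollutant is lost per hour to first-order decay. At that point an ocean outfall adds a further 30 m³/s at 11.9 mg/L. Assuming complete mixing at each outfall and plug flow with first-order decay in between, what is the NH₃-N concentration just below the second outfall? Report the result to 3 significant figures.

After mixing, C = (200.0·0.2200 + 21.60·25.00) / 221.6 = 584.0/221.6 = 2.635 mg/L; combined flow 221.6 m³/s.
9.2%/h lost → k = −ln(1 − 0.092) = 0.09651 h⁻¹.
Decay over the reach: 2.635·exp(−kt) = 2.635·0.3296 = 0.8686 mg/L.
Second outfall: C = (221.6·0.8686 + 30.00·11.90)/251.6 = 2.184 mg/L.

2.18 mg/L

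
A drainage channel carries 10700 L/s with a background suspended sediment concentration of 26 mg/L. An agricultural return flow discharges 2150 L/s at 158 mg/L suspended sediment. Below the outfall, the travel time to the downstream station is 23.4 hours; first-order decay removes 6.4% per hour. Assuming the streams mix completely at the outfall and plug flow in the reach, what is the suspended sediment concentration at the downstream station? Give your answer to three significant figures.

10.2 mg/L

Flow-weighted average: C = (10700·26.00 + 2150·158.0) / 12850 = 617900/12850 = 48.09 mg/L.
6.4%/h lost → k = −ln(1 − 0.064) = 0.06614 h⁻¹.
Applying C = C₀e^(−kt): 48.09 × 0.2127 = 10.23 mg/L.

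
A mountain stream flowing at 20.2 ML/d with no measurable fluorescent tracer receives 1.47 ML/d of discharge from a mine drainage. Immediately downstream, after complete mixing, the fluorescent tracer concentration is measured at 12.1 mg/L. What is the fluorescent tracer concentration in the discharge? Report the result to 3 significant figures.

178 mg/L

Mass balance: 20.20·0 + 1.470·Cₑ = 21.67·12.10
→ Cₑ = (21.67·12.10 − 20.20·0) / 1.470 = 178.4 mg/L.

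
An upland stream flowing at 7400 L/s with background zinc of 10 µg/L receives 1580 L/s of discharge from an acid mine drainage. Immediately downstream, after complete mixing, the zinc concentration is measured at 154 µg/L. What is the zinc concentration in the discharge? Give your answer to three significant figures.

Mass balance: 7400·10.00 + 1580·Cₑ = 8980·154.0
→ Cₑ = (8980·154.0 − 7400·10.00) / 1580 = 828.4 µg/L.

828 µg/L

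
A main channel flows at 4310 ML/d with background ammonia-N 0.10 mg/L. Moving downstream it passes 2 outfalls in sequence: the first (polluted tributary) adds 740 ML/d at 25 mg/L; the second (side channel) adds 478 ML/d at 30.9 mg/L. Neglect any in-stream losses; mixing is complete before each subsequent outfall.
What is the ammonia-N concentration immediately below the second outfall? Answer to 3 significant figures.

6.10 mg/L

After outfall 1: Q = 4310 + 740.0 = 5050 ML/d; C = (4310·0.1000 + 740.0·25.00)/5050 = 3.749 mg/L.
After outfall 2: Q = 5050 + 478.0 = 5528 ML/d; C = (5050·3.749 + 478.0·30.90)/5528 = 6.096 mg/L.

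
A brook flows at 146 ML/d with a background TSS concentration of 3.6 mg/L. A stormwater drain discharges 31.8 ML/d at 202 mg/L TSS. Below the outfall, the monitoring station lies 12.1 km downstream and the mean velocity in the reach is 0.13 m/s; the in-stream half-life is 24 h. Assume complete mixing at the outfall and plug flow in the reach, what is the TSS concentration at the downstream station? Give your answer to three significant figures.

18.5 mg/L

Conservation of mass: C = (146.0·3.600 + 31.80·202.0) / 177.8 = 6949/177.8 = 39.08 mg/L.
Travel time t = 12.1·1000 / 0.13 = 93080 s = 25.85 h.
Half-life 24 h → k = ln 2 / 24 = 0.02888 h⁻¹ = 0.6931 d⁻¹.
First-order decay: C = 39.08·exp(−k·t) = 39.08·0.4739 = 18.52 mg/L.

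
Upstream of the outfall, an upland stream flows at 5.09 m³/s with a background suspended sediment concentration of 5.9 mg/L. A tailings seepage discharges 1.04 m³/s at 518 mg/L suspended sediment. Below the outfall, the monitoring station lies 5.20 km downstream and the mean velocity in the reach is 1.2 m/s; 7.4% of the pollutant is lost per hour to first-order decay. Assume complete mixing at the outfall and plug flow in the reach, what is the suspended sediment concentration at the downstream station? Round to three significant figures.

After mixing, C = (5.090·5.900 + 1.040·518.0) / 6.130 = 568.8/6.130 = 92.78 mg/L.
Travel time t = 5.20·1000 / 1.2 = 4333 s = 1.204 h.
7.4%/h lost → k = −ln(1 − 0.074) = 0.07688 h⁻¹.
After decay, C = 92.78 × e^(−kt) = 92.78 × 0.9116 = 84.58 mg/L.

84.6 mg/L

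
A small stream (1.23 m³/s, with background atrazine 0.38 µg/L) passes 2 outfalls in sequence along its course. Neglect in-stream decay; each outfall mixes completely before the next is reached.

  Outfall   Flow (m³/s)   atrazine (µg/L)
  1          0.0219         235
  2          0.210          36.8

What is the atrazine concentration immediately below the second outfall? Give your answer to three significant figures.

Below outfall 1: Q → 1.252 m³/s, C = (1.230·0.3800 + 0.02190·235.0)/1.252 = 4.484 µg/L.
Below outfall 2: Q → 1.462 m³/s, C = (1.252·4.484 + 0.2100·36.80)/1.462 = 9.126 µg/L.

9.13 µg/L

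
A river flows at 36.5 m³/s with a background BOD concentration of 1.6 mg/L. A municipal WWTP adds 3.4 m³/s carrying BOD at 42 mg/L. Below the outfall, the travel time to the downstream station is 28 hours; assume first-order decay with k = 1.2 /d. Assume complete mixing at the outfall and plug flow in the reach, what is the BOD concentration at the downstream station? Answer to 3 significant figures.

1.24 mg/L

Mixed concentration C = ΣQC/ΣQ = (36.50·1.600 + 3.400·42.00) / 39.90 = 201.2/39.90 = 5.043 mg/L.
First-order decay: C = 5.043·exp(−k·t) = 5.043·0.2466 = 1.243 mg/L.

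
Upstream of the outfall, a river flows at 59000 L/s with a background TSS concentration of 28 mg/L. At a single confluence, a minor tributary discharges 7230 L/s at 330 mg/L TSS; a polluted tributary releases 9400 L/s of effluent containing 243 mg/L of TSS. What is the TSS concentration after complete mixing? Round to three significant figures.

After mixing, C = (59000·28.00 + 7230·330.0 + 9400·243.0) / 75630 = 6322000/75630 = 83.59 mg/L.

83.6 mg/L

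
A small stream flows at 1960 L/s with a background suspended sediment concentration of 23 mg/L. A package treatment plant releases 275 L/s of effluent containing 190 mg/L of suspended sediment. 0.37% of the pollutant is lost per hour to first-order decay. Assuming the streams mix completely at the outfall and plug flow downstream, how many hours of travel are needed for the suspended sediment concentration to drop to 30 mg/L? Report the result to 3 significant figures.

Mixed concentration C = ΣQC/ΣQ = (1960·23.00 + 275.0·190.0) / 2235 = 97330/2235 = 43.55 mg/L.
0.37%/h lost → k = −ln(1 − 0.0037) = 0.003707 h⁻¹.
43.55·exp(−k·t) = 30 → t = ln(43.55/30)/k = 361900 s = 100.5 h.

101 h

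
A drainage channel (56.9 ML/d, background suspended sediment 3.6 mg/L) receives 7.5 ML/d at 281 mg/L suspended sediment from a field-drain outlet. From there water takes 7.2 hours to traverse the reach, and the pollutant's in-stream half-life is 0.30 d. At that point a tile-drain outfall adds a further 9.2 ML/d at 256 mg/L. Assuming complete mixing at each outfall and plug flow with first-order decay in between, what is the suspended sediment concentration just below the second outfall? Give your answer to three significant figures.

Mixed concentration C = ΣQC/ΣQ = (56.90·3.600 + 7.500·281.0) / 64.40 = 2312/64.40 = 35.91 mg/L; combined flow 64.40 ML/d.
Half-life 0.30 d → k = ln 2 / 0.30 = 2.310 d⁻¹.
After decay, C = 35.91 × e^(−kt) = 35.91 × 0.5000 = 17.95 mg/L.
At the second outfall, C = (64.40·17.95 + 9.200·256.0) / (64.40 + 9.200) = 47.71 mg/L.

47.7 mg/L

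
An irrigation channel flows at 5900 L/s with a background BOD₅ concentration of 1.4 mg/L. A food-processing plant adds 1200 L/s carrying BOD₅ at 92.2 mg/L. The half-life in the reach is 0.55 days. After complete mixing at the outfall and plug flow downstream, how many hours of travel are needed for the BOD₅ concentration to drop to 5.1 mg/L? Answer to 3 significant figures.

Flow-weighted average: C = (5900·1.400 + 1200·92.20) / 7100 = 118900/7100 = 16.75 mg/L.
Half-life 0.55 d → k = ln 2 / 0.55 = 1.260 d⁻¹.
16.75·exp(−k·t) = 5.1 → t = ln(16.75/5.1)/k = 81510 s = 22.64 h.

22.6 h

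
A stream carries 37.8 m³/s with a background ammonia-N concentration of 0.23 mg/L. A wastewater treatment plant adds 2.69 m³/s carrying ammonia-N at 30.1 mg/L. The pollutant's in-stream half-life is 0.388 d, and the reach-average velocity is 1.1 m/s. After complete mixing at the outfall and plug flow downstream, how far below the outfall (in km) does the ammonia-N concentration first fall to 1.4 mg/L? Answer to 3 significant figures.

24.4 km

After mixing, C = (37.80·0.2300 + 2.690·30.10) / 40.49 = 89.66/40.49 = 2.214 mg/L.
Half-life 0.388 d → k = ln 2 / 0.388 = 1.786 d⁻¹.
Set 2.214·exp(−k·t) = 1.4 → t = ln(2.214/1.4)/k = 22180 s = 6.160 h.
Distance = v·t = 1.1·22180 = 24390 m = 24.39 km.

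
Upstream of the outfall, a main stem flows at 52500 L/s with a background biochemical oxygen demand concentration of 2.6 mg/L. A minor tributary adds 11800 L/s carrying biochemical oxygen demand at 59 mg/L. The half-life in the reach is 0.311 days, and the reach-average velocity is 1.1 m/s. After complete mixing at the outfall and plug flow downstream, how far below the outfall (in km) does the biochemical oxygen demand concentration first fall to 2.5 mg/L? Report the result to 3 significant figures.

70.1 km

Conservation of mass: C = (52500·2.600 + 11800·59.00) / 64300 = 832700/64300 = 12.95 mg/L.
Half-life 0.311 d → k = ln 2 / 0.311 = 2.229 d⁻¹.
Set 12.95·exp(−k·t) = 2.5 → t = ln(12.95/2.5)/k = 63760 s = 17.71 h.
Distance = v·t = 1.1·63760 = 70140 m = 70.14 km.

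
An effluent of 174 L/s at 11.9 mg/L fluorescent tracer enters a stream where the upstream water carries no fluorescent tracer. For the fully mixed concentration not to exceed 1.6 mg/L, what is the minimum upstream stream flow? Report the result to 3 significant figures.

Set C_mix = 1.6: (Q·0 + 174.0·11.90) / (Q + 174.0) = 1.6
→ Q = 174.0·(11.90 − 1.6)/(1.6 − 0) = 1120 L/s.

1120 L/s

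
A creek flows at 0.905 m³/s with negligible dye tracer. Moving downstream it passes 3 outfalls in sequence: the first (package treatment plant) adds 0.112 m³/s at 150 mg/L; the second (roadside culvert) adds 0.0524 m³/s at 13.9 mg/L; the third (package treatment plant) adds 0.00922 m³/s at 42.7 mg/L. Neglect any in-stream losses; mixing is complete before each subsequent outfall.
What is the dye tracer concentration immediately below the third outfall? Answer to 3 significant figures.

16.6 mg/L

After outfall 1: Q = 0.9050 + 0.1120 = 1.017 m³/s; C = (0.9050·0 + 0.1120·150.0)/1.017 = 16.52 mg/L.
After outfall 2: Q = 1.017 + 0.05240 = 1.069 m³/s; C = (1.017·16.52 + 0.05240·13.90)/1.069 = 16.39 mg/L.
After outfall 3: Q = 1.069 + 0.009220 = 1.079 m³/s; C = (1.069·16.39 + 0.009220·42.70)/1.079 = 16.62 mg/L.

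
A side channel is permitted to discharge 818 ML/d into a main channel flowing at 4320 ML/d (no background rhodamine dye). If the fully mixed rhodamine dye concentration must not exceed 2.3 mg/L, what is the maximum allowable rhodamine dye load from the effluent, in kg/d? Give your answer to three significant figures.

11800 kg/d

Mass balance at the limit: 4320·0 + 818.0·Cₑ = 5138·2.3 → Cₑ = 14.45 mg/L.
818.0 ML/d = 9.468 m³/s. Load = 9.468 m³/s × 14.45 g/m³ × 86 400 s/d = 11820 kg/d.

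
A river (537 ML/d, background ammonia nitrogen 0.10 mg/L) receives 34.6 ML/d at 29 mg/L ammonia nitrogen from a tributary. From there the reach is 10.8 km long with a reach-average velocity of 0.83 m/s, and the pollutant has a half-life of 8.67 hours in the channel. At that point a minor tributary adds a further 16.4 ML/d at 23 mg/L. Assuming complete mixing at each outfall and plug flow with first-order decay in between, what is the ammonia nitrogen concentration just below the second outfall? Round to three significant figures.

1.99 mg/L

Flow-weighted average: C = (537.0·0.1000 + 34.60·29.00) / 571.6 = 1057/571.6 = 1.849 mg/L; combined flow 571.6 ML/d.
Travel time t = 10.8·1000 / 0.83 = 13010 s = 3.614 h.
Half-life 8.67 h → k = ln 2 / 8.67 = 0.07995 h⁻¹ = 1.919 d⁻¹.
Applying C = C₀e^(−kt): 1.849 × 0.7490 = 1.385 mg/L.
Second outfall: C = (571.6·1.385 + 16.40·23.00)/588.0 = 1.988 mg/L.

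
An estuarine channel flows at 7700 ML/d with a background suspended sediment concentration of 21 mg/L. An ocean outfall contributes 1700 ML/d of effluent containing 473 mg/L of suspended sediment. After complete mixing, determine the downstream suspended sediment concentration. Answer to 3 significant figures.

Flow-weighted average: C = (7700·21.00 + 1700·473.0) / 9400 = 965800/9400 = 102.7 mg/L.

103 mg/L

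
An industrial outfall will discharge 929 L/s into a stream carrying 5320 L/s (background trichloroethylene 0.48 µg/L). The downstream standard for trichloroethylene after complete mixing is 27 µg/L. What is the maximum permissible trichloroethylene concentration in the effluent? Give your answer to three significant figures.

At the limit, (Qr·Cr + Qe·Cₑ)/(Qr + Qe) = 27:
Cₑ = (6249·27 − 5320·0.4800) / 929.0 = 178.9 µg/L.

179 µg/L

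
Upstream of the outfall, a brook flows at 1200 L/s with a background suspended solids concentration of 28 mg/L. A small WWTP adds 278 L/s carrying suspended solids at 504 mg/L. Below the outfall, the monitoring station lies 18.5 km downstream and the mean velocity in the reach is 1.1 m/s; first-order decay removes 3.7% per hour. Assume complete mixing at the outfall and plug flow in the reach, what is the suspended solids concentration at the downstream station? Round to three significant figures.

Mixed concentration C = ΣQC/ΣQ = (1200·28.00 + 278.0·504.0) / 1478 = 173700/1478 = 117.5 mg/L.
Travel time t = 18.5·1000 / 1.1 = 16820 s = 4.672 h.
3.7%/h lost → k = −ln(1 − 0.037) = 0.03770 h⁻¹.
Decay over the reach: 117.5·exp(−kt) = 117.5·0.8385 = 98.55 mg/L.

98.6 mg/L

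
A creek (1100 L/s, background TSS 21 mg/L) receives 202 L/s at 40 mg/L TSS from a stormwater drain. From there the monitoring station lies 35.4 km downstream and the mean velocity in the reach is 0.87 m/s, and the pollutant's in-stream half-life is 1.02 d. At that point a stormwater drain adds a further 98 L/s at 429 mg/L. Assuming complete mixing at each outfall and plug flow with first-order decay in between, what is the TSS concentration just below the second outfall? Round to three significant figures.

46.2 mg/L

Flow-weighted average: C = (1100·21.00 + 202.0·40.00) / 1302 = 31180/1302 = 23.95 mg/L; combined flow 1302 L/s.
Travel time t = 35.4·1000 / 0.87 = 40690 s = 11.30 h.
Half-life 1.02 d → k = ln 2 / 1.02 = 0.6796 d⁻¹.
First-order decay: C = 23.95·exp(−k·t) = 23.95·0.7261 = 17.39 mg/L.
At the second outfall, C = (1302·17.39 + 98.00·429.0) / (1302 + 98.00) = 46.20 mg/L.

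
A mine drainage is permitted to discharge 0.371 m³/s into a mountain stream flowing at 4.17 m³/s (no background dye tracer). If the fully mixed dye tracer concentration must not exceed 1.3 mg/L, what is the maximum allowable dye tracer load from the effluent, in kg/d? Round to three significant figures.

510 kg/d

Mass balance at the limit: 4.170·0 + 0.3710·Cₑ = 4.541·1.3 → Cₑ = 15.91 mg/L.
Load = 0.3710 m³/s × 15.91 g/m³ × 86 400 s/d = 510.0 kg/d.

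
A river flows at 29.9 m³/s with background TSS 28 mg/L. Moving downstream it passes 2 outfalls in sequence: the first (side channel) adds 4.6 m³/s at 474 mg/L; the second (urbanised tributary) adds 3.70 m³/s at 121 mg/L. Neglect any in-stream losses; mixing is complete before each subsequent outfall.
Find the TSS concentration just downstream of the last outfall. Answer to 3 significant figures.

90.7 mg/L

After outfall 1: Q = 29.90 + 4.600 = 34.50 m³/s; C = (29.90·28.00 + 4.600·474.0)/34.50 = 87.47 mg/L.
After outfall 2: Q = 34.50 + 3.700 = 38.20 m³/s; C = (34.50·87.47 + 3.700·121.0)/38.20 = 90.71 mg/L.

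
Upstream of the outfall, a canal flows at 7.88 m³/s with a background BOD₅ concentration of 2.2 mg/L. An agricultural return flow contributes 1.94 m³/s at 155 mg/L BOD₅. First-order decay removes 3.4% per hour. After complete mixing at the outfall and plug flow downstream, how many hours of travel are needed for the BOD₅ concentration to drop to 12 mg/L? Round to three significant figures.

After mixing, C = (7.880·2.200 + 1.940·155.0) / 9.820 = 318.0/9.820 = 32.39 mg/L.
3.4%/h lost → k = −ln(1 − 0.034) = 0.03459 h⁻¹.
32.39·exp(−k·t) = 12 → t = ln(32.39/12)/k = 103300 s = 28.70 h.

28.7 h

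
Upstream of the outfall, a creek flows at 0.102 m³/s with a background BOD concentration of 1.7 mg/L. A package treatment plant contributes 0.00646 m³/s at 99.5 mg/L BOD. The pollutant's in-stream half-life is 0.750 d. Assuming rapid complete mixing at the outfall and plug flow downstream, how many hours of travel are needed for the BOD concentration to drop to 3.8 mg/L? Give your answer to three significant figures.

17.7 h

After mixing, C = (0.1020·1.700 + 0.006460·99.50) / 0.1085 = 0.8162/0.1085 = 7.525 mg/L.
Half-life 0.750 d → k = ln 2 / 0.750 = 0.9242 d⁻¹.
7.525·exp(−k·t) = 3.8 → t = ln(7.525/3.8)/k = 63870 s = 17.74 h.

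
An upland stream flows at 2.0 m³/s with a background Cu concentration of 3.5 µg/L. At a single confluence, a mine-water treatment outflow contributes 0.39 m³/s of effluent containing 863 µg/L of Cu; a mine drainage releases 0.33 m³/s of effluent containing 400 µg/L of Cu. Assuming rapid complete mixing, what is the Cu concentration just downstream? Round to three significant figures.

Conservation of mass: C = (2.000·3.500 + 0.3900·863.0 + 0.3300·400.0) / 2.720 = 475.6/2.720 = 174.8 µg/L.

175 µg/L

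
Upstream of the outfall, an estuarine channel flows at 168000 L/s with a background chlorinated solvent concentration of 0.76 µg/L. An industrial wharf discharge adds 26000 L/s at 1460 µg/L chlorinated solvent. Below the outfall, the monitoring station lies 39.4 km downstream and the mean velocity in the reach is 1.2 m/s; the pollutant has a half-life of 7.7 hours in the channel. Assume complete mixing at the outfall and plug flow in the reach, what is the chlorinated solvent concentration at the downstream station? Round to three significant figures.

Flow-weighted average: C = (168000·0.7600 + 26000·1460) / 194000 = 38090000/194000 = 196.3 µg/L.
Travel time t = 39.4·1000 / 1.2 = 32830 s = 9.120 h.
Half-life 7.7 h → k = ln 2 / 7.7 = 0.09002 h⁻¹ = 2.160 d⁻¹.
First-order decay: C = 196.3·exp(−k·t) = 196.3·0.4400 = 86.38 µg/L.

86.4 µg/L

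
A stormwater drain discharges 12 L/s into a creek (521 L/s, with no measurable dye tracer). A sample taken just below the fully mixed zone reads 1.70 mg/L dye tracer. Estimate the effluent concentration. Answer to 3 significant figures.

75.5 mg/L

Mass balance: 521.0·0 + 12.00·Cₑ = 533.0·1.700
→ Cₑ = (533.0·1.700 − 521.0·0) / 12.00 = 75.51 mg/L.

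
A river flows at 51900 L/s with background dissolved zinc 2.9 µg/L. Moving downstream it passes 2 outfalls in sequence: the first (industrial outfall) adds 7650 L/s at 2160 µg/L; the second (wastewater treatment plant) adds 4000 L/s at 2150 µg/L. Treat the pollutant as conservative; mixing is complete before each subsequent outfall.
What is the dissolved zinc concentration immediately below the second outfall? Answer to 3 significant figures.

Below outfall 1: Q → 59550 L/s, C = (51900·2.900 + 7650·2160)/59550 = 280.0 µg/L.
Below outfall 2: Q → 63550 L/s, C = (59550·280.0 + 4000·2150)/63550 = 397.7 µg/L.

398 µg/L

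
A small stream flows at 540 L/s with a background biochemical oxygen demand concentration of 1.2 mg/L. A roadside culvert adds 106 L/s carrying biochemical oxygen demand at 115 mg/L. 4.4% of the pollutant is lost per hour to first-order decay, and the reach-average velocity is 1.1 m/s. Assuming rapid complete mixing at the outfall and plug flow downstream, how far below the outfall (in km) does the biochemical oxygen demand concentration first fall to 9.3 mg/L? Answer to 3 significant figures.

66.8 km

Flow-weighted average: C = (540.0·1.200 + 106.0·115.0) / 646.0 = 12840/646.0 = 19.87 mg/L.
4.4%/h lost → k = −ln(1 − 0.044) = 0.04500 h⁻¹.
Set 19.87·exp(−k·t) = 9.3 → t = ln(19.87/9.3)/k = 60750 s = 16.88 h.
Distance = v·t = 1.1·60750 = 66830 m = 66.83 km.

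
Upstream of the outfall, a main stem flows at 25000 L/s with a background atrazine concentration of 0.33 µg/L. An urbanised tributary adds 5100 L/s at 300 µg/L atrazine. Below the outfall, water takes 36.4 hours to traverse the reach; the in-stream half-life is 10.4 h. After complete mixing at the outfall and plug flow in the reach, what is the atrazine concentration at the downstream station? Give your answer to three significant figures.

4.52 µg/L

After mixing, C = (25000·0.3300 + 5100·300.0) / 30100 = 1538000/30100 = 51.10 µg/L.
Half-life 10.4 h → k = ln 2 / 10.4 = 0.06665 h⁻¹ = 1.600 d⁻¹.
Decay over the reach: 51.10·exp(−kt) = 51.10·0.08839 = 4.517 µg/L.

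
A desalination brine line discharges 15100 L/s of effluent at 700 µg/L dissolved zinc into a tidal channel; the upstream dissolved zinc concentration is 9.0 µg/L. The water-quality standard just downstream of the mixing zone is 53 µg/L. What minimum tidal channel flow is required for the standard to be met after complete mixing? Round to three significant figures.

Set C_mix = 53: (Q·9.000 + 15100·700.0) / (Q + 15100) = 53
→ Q = 15100·(700.0 − 53)/(53 − 9.000) = 222000 L/s.

222000 L/s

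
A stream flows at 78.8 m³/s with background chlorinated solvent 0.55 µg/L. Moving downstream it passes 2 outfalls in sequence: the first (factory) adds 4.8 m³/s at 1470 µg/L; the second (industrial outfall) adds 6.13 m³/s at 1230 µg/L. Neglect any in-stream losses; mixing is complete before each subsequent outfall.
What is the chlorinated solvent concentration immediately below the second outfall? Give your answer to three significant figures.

163 µg/L

After outfall 1: Q = 78.80 + 4.800 = 83.60 m³/s; C = (78.80·0.5500 + 4.800·1470)/83.60 = 84.92 µg/L.
After outfall 2: Q = 83.60 + 6.130 = 89.73 m³/s; C = (83.60·84.92 + 6.130·1230)/89.73 = 163.1 µg/L.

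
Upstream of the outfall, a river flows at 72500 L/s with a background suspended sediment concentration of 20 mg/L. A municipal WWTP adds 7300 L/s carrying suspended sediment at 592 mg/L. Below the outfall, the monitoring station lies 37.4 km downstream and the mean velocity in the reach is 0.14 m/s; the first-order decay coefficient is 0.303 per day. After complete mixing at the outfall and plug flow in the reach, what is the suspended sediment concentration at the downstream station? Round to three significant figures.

Mass balance: C = (72500·20.00 + 7300·592.0) / 79800 = 5772000/79800 = 72.33 mg/L.
Travel time t = 37.4·1000 / 0.14 = 267100 s = 74.21 h.
First-order decay: C = 72.33·exp(−k·t) = 72.33·0.3919 = 28.34 mg/L.

28.3 mg/L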